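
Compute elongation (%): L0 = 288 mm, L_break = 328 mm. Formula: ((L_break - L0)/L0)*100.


Formula: Elongation (%) = ((L_break - L0) / L0) * 100
Step 1: Extension = 328 - 288 = 40 mm
Step 2: Elongation = (40 / 288) * 100
Step 3: Elongation = 0.138889 * 100 = 13.8889% ≈ 13.9%

13.9%


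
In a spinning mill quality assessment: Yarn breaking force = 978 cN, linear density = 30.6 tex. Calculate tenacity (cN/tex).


Formula: Tenacity = Breaking force / Linear density
Tenacity = 978 cN / 30.6 tex
Tenacity = 31.96 cN/tex

31.96 cN/tex


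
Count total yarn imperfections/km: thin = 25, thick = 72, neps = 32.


Formula: Total = thin places + thick places + neps
Total = 25 + 72 + 32
Total = 129 imperfections/km

129 imperfections/km


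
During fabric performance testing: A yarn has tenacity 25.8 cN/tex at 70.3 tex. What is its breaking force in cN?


Formula: Breaking force = Tenacity * Linear density
F = 25.8 cN/tex * 70.3 tex
F = 1813.74 cN

1813.74 cN


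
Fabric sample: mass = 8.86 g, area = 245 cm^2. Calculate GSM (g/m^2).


Formula: GSM = mass_g / area_m2
Step 1: Convert area: 245 cm^2 = 245 / 10000 = 0.0245 m^2
Step 2: GSM = 8.86 g / 0.0245 m^2 = 361.6 g/m^2

361.6 g/m^2


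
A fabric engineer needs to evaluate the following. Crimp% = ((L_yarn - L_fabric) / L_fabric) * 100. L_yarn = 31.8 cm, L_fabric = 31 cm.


Formula: Crimp% = ((L_yarn - L_fabric) / L_fabric) * 100
Step 1: Extension = 31.8 - 31 = 0.8 cm
Step 2: Crimp% = (0.8 / 31) * 100
Step 3: Crimp% = 0.025806 * 100 = 2.5806% ≈ 2.6%

2.6%


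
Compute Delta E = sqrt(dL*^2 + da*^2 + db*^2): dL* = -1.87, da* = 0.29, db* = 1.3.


Formula: Delta E = sqrt(dL*^2 + da*^2 + db*^2)
Step 1: dL*^2 = (-1.87)^2 = 3.4969
Step 2: da*^2 = 0.29^2 = 0.0841
Step 3: db*^2 = 1.3^2 = 1.69
Step 4: Sum = 3.4969 + 0.0841 + 1.69 = 5.271
Step 5: Delta E = sqrt(5.271) = 2.3

2.3 Delta E


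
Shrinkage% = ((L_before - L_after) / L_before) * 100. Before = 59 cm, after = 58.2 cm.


Formula: Shrinkage% = ((L_before - L_after) / L_before) * 100
Step 1: Shrinkage = 59 - 58.2 = 0.8 cm
Step 2: Shrinkage% = (0.8 / 59) * 100
Step 3: Shrinkage% = 0.013559 * 100 = 1.3559% ≈ 1.4%

1.4%


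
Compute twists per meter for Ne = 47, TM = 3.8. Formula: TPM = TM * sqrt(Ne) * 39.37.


Formula: TPM = TM * sqrt(Ne) * 39.37
Step 1: sqrt(Ne) = sqrt(47) = 6.8557
Step 2: TM * sqrt(Ne) = 3.8 * 6.8557 = 26.0517
Step 3: TPM = 26.0517 * 39.37 = 1026 twists/m

1026 twists/m


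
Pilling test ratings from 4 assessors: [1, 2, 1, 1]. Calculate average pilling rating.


Formula: Mean = sum / count
Sum = 1 + 2 + 1 + 1 = 5
Mean = 5 / 4 = 1.3

1.3


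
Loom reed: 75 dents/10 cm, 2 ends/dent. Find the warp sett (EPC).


Formula: EPC = (dents per 10 cm * ends per dent) / 10
Step 1: Total ends per 10 cm = 75 * 2 = 150
Step 2: EPC = 150 / 10 = 15.0 ends/cm

15.0 ends/cm


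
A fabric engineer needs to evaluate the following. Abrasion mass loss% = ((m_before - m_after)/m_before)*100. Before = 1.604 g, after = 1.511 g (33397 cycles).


Formula: Mass loss% = ((m_before - m_after) / m_before) * 100
Step 1: Mass loss = 1.604 - 1.511 = 0.093 g
Step 2: Ratio = 0.093 / 1.604 = 0.05798
Step 3: Mass loss% = 0.05798 * 100 = 5.798% ≈ 5.80%

5.80%


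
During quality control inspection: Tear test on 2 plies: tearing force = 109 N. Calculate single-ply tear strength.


Formula: Per-ply strength = Total force / Number of plies
Per-ply = 109 N / 2
Per-ply = 54.5 N

54.5 N


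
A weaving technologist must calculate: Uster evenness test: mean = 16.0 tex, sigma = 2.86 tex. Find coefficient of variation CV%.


Formula: CV% = (standard deviation / mean) * 100
Step 1: Ratio = 2.86 / 16.0 = 0.17875
Step 2: CV% = 0.17875 * 100 = 17.875% ≈ 17.9%

17.9%


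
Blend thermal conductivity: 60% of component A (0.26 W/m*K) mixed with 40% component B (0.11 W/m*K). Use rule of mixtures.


Formula: Blend property = (fraction_A * property_A) + (fraction_B * property_B)
Step 1: Contribution A = 60/100 * 0.26 W/m*K = 0.156 W/m*K
Step 2: Contribution B = 40/100 * 0.11 W/m*K = 0.044 W/m*K
Step 3: Blend thermal conductivity = 0.156 + 0.044 = 0.2 W/m*K

0.2 W/m*K


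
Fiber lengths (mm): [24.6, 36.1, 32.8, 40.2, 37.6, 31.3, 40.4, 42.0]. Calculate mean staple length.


Formula: Mean = sum of lengths / count
Sum = 24.6 + 36.1 + 32.8 + 40.2 + 37.6 + 31.3 + 40.4 + 42.0
Sum = 285.0 mm
Mean = 285.0 / 8 = 35.63 mm

35.63 mm


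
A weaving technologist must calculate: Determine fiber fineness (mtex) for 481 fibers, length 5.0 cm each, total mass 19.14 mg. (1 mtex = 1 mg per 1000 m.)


Formula: fineness (mtex) = mass (mg) / total length (km) = (mass_mg / total_length_m) * 1000
Step 1: Convert fiber length: 5.0 cm = 0.05 m
Step 2: Total fiber length = 481 * 0.05 = 24.05 m
Step 3: Linear density = 19.14 mg / 24.05 m = 0.7958 mg/m
Step 4: fineness = 0.7958 * 1000 = 795.8 mtex

795.8 mtex


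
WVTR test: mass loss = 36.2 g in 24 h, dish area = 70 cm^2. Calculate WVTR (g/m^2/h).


Formula: WVTR = mass_loss / (area * time)
Step 1: Convert area: 70 cm^2 = 0.007 m^2
Step 2: WVTR = 36.2 g / (0.007 m^2 * 24 h)
Step 3: WVTR = 36.2 / 0.168 = 215.5 g/m^2/h

215.5 g/m^2/h


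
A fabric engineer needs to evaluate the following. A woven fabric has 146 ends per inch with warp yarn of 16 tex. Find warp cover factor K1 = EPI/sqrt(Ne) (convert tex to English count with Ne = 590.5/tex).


Formula: K1 = EPI / sqrt(Ne), with Ne = 590.5 / tex_warp
Step 1: Ne = 590.5 / 16 = 36.906
Step 2: sqrt(Ne) = sqrt(36.906) = 6.075
Step 3: K1 = 146 / 6.075 = 24.0

24.0


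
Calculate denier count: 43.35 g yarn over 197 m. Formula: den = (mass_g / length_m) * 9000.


Formula: den = (mass_g / length_m) * 9000
Substituting: den = (43.35 / 197) * 9000
Intermediate: 43.35 / 197 = 0.22005076 g/m
den = 0.22005076 * 9000 = 1980.5 denier

1980.5 denier


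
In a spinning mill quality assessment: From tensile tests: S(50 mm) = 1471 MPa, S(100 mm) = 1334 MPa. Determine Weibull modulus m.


Formula: m = ln(L1/L2) / ln(S2/S1)
Step 1: ln(L1/L2) = ln(50/100) = -0.69315
Step 2: S2/S1 = 1334/1471 = 0.90687
Step 3: ln(S2/S1) = ln(0.90687) = -0.09776
Step 4: m = -0.69315 / -0.09776 = 7.09

7.09 (Weibull m)


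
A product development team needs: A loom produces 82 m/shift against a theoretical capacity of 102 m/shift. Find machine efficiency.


Formula: Efficiency% = (Actual output / Theoretical output) * 100
Efficiency% = (82 / 102) * 100
Efficiency% = 0.803922 * 100 = 80.3922% ≈ 80.4%

80.4%


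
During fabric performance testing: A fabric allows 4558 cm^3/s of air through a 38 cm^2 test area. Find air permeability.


Formula: Air Permeability = Airflow / Test Area
AP = 4558 cm^3/s / 38 cm^2
AP = 119.9 cm^3/s/cm^2

119.9 cm^3/s/cm^2


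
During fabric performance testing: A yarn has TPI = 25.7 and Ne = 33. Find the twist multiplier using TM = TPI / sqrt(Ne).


Formula: TM = TPI / sqrt(Ne)
Step 1: sqrt(Ne) = sqrt(33) = 5.7446
Step 2: TM = 25.7 / 5.7446 = 4.47

4.47 TM


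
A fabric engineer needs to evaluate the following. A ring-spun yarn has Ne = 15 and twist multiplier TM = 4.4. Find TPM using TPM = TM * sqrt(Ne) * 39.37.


Formula: TPM = TM * sqrt(Ne) * 39.37
Step 1: sqrt(Ne) = sqrt(15) = 3.873
Step 2: TM * sqrt(Ne) = 4.4 * 3.873 = 17.0412
Step 3: TPM = 17.0412 * 39.37 = 671 twists/m

671 twists/m


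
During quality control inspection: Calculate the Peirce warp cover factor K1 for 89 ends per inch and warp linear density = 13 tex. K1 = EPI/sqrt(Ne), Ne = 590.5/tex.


Formula: K1 = EPI / sqrt(Ne), with Ne = 590.5 / tex_warp
Step 1: Ne = 590.5 / 13 = 45.423
Step 2: sqrt(Ne) = sqrt(45.423) = 6.7397
Step 3: K1 = 89 / 6.7397 = 13.2

13.2


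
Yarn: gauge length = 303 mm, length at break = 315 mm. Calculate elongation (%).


Formula: Elongation (%) = ((L_break - L0) / L0) * 100
Step 1: Extension = 315 - 303 = 12 mm
Step 2: Elongation = (12 / 303) * 100
Step 3: Elongation = 0.039604 * 100 = 3.9604% ≈ 4.0%

4.0%


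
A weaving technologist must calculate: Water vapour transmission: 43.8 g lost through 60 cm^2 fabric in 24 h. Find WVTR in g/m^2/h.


Formula: WVTR = mass_loss / (area * time)
Step 1: Convert area: 60 cm^2 = 0.006 m^2
Step 2: WVTR = 43.8 g / (0.006 m^2 * 24 h)
Step 3: WVTR = 43.8 / 0.144 = 304.2 g/m^2/h

304.2 g/m^2/h


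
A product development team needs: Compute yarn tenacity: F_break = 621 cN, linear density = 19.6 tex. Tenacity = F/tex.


Formula: Tenacity = Breaking force / Linear density
Tenacity = 621 cN / 19.6 tex
Tenacity = 31.68 cN/tex

31.68 cN/tex


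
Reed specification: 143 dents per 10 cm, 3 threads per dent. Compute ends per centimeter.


Formula: EPC = (dents per 10 cm * ends per dent) / 10
Step 1: Total ends per 10 cm = 143 * 3 = 429
Step 2: EPC = 429 / 10 = 42.9 ends/cm

42.9 ends/cm


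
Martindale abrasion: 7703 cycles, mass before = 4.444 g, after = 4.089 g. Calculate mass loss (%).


Formula: Mass loss% = ((m_before - m_after) / m_before) * 100
Step 1: Mass loss = 4.444 - 4.089 = 0.355 g
Step 2: Ratio = 0.355 / 4.444 = 0.079883
Step 3: Mass loss% = 0.079883 * 100 = 7.9883% ≈ 7.99%

7.99%


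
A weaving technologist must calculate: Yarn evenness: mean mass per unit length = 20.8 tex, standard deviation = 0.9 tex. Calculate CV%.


Formula: CV% = (standard deviation / mean) * 100
Step 1: Ratio = 0.9 / 20.8 = 0.043269
Step 2: CV% = 0.043269 * 100 = 4.3269% ≈ 4.3%

4.3%


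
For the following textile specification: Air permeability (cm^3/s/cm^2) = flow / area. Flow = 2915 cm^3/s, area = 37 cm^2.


Formula: Air Permeability = Airflow / Test Area
AP = 2915 cm^3/s / 37 cm^2
AP = 78.8 cm^3/s/cm^2

78.8 cm^3/s/cm^2


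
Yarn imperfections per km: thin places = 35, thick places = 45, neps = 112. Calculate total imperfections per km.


Formula: Total = thin places + thick places + neps
Total = 35 + 45 + 112
Total = 192 imperfections/km

192 imperfections/km


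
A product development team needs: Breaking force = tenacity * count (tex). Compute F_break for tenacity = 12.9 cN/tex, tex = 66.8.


Formula: Breaking force = Tenacity * Linear density
F = 12.9 cN/tex * 66.8 tex
F = 861.72 cN

861.72 cN


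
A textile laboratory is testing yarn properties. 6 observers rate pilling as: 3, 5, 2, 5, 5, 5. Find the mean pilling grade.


Formula: Mean = sum / count
Sum = 3 + 5 + 2 + 5 + 5 + 5 = 25
Mean = 25 / 6 = 4.2

4.2


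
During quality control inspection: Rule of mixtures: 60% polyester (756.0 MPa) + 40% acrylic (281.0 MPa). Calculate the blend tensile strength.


Formula: Blend property = (fraction_A * property_A) + (fraction_B * property_B)
Step 1: Contribution A = 60/100 * 756.0 MPa = 453.6 MPa
Step 2: Contribution B = 40/100 * 281.0 MPa = 112.4 MPa
Step 3: Blend tensile strength = 453.6 + 112.4 = 566.0 MPa

566.0 MPa


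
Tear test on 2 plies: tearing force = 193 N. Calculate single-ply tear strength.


Formula: Per-ply strength = Total force / Number of plies
Per-ply = 193 N / 2
Per-ply = 96.5 N

96.5 N


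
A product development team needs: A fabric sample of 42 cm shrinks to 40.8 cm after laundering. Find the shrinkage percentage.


Formula: Shrinkage% = ((L_before - L_after) / L_before) * 100
Step 1: Shrinkage = 42 - 40.8 = 1.2 cm
Step 2: Shrinkage% = (1.2 / 42) * 100
Step 3: Shrinkage% = 0.028571 * 100 = 2.8571% ≈ 2.9%

2.9%


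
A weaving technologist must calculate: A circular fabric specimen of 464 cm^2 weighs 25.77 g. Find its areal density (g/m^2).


Formula: GSM = mass_g / area_m2
Step 1: Convert area: 464 cm^2 = 464 / 10000 = 0.0464 m^2
Step 2: GSM = 25.77 g / 0.0464 m^2 = 555.4 g/m^2

555.4 g/m^2


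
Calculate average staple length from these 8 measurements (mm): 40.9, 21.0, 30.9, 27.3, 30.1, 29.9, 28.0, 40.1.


Formula: Mean = sum of lengths / count
Sum = 40.9 + 21.0 + 30.9 + 27.3 + 30.1 + 29.9 + 28.0 + 40.1
Sum = 248.2 mm
Mean = 248.2 / 8 = 31.03 mm

31.03 mm


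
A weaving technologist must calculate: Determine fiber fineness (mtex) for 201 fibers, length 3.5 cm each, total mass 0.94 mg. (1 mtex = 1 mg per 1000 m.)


Formula: fineness (mtex) = mass (mg) / total length (km) = (mass_mg / total_length_m) * 1000
Step 1: Convert fiber length: 3.5 cm = 0.035 m
Step 2: Total fiber length = 201 * 0.035 = 7.035 m
Step 3: Linear density = 0.94 mg / 7.035 m = 0.1336 mg/m
Step 4: fineness = 0.1336 * 1000 = 133.6 mtex

133.6 mtex


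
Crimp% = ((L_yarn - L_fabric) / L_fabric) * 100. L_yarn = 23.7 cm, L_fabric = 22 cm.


Formula: Crimp% = ((L_yarn - L_fabric) / L_fabric) * 100
Step 1: Extension = 23.7 - 22 = 1.7 cm
Step 2: Crimp% = (1.7 / 22) * 100
Step 3: Crimp% = 0.077273 * 100 = 7.7273% ≈ 7.7%

7.7%


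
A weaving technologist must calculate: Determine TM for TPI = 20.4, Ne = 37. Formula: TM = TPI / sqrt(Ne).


Formula: TM = TPI / sqrt(Ne)
Step 1: sqrt(Ne) = sqrt(37) = 6.0828
Step 2: TM = 20.4 / 6.0828 = 3.35

3.35 TM


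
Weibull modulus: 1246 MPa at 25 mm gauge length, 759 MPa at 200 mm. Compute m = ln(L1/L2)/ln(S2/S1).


Formula: m = ln(L1/L2) / ln(S2/S1)
Step 1: ln(L1/L2) = ln(25/200) = -2.07944
Step 2: S2/S1 = 759/1246 = 0.60915
Step 3: ln(S2/S1) = ln(0.60915) = -0.49569
Step 4: m = -2.07944 / -0.49569 = 4.20

4.20 (Weibull m)


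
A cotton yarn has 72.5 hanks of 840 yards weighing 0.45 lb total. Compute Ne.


Formula: Ne = hanks / mass_lb
Substituting: Ne = 72.5 / 0.45
Ne = 161.1

161.1 Ne


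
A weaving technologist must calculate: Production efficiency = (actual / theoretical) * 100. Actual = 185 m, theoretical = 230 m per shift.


Formula: Efficiency% = (Actual output / Theoretical output) * 100
Efficiency% = (185 / 230) * 100
Efficiency% = 0.804348 * 100 = 80.4348% ≈ 80.4%

80.4%


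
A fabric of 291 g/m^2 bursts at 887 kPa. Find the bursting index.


Formula: Bursting Index = Bursting Strength / Fabric GSM
BI = 887 kPa / 291 g/m^2
BI = 3.048 kPa/(g/m^2)

3.048 kPa/(g/m^2)


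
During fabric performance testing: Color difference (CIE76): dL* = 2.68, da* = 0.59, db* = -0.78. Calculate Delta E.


Formula: Delta E = sqrt(dL*^2 + da*^2 + db*^2)
Step 1: dL*^2 = 2.68^2 = 7.1824
Step 2: da*^2 = 0.59^2 = 0.3481
Step 3: db*^2 = (-0.78)^2 = 0.6084
Step 4: Sum = 7.1824 + 0.3481 + 0.6084 = 8.1389
Step 5: Delta E = sqrt(8.1389) = 2.85

2.85 Delta E


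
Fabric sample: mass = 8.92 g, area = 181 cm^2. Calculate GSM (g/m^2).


Formula: GSM = mass_g / area_m2
Step 1: Convert area: 181 cm^2 = 181 / 10000 = 0.0181 m^2
Step 2: GSM = 8.92 g / 0.0181 m^2 = 492.8 g/m^2

492.8 g/m^2


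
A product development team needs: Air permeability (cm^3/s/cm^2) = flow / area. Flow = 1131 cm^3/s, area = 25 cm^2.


Formula: Air Permeability = Airflow / Test Area
AP = 1131 cm^3/s / 25 cm^2
AP = 45.2 cm^3/s/cm^2

45.2 cm^3/s/cm^2


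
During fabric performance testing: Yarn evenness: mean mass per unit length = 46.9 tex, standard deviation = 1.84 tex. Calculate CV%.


Formula: CV% = (standard deviation / mean) * 100
Step 1: Ratio = 1.84 / 46.9 = 0.039232
Step 2: CV% = 0.039232 * 100 = 3.9232% ≈ 3.9%

3.9%


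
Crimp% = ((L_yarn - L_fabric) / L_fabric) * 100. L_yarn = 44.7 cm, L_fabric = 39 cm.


Formula: Crimp% = ((L_yarn - L_fabric) / L_fabric) * 100
Step 1: Extension = 44.7 - 39 = 5.7 cm
Step 2: Crimp% = (5.7 / 39) * 100
Step 3: Crimp% = 0.146154 * 100 = 14.6154% ≈ 14.6%

14.6%


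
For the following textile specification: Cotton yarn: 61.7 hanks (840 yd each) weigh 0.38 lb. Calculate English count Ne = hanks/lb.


Formula: Ne = hanks / mass_lb
Substituting: Ne = 61.7 / 0.38
Ne = 162.4

162.4 Ne


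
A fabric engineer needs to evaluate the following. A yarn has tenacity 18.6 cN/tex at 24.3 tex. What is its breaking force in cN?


Formula: Breaking force = Tenacity * Linear density
F = 18.6 cN/tex * 24.3 tex
F = 451.98 cN

451.98 cN


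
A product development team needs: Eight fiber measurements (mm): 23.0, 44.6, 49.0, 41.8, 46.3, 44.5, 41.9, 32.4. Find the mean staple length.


Formula: Mean = sum of lengths / count
Sum = 23.0 + 44.6 + 49.0 + 41.8 + 46.3 + 44.5 + 41.9 + 32.4
Sum = 323.5 mm
Mean = 323.5 / 8 = 40.44 mm

40.44 mm


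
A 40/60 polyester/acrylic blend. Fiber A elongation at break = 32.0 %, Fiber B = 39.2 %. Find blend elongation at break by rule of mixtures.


Formula: Blend property = (fraction_A * property_A) + (fraction_B * property_B)
Step 1: Contribution A = 40/100 * 32.0 % = 12.8 %
Step 2: Contribution B = 60/100 * 39.2 % = 23.52 %
Step 3: Blend elongation at break = 12.8 + 23.52 = 36.32 %

36.32 %


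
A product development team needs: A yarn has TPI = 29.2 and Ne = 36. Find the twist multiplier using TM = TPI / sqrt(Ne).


Formula: TM = TPI / sqrt(Ne)
Step 1: sqrt(Ne) = sqrt(36) = 6
Step 2: TM = 29.2 / 6 = 4.87

4.87 TM


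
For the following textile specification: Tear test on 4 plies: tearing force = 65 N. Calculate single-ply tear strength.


Formula: Per-ply strength = Total force / Number of plies
Per-ply = 65 N / 4
Per-ply = 16.25 N

16.25 N


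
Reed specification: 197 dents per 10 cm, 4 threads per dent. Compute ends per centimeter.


Formula: EPC = (dents per 10 cm * ends per dent) / 10
Step 1: Total ends per 10 cm = 197 * 4 = 788
Step 2: EPC = 788 / 10 = 78.8 ends/cm

78.8 ends/cm


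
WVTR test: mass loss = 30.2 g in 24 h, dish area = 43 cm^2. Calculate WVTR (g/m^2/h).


Formula: WVTR = mass_loss / (area * time)
Step 1: Convert area: 43 cm^2 = 0.0043 m^2
Step 2: WVTR = 30.2 g / (0.0043 m^2 * 24 h)
Step 3: WVTR = 30.2 / 0.1032 = 292.6 g/m^2/h

292.6 g/m^2/h


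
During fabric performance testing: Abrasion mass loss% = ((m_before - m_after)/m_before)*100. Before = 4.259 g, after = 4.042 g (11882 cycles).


Formula: Mass loss% = ((m_before - m_after) / m_before) * 100
Step 1: Mass loss = 4.259 - 4.042 = 0.217 g
Step 2: Ratio = 0.217 / 4.259 = 0.0509509
Step 3: Mass loss% = 0.0509509 * 100 = 5.09509% ≈ 5.10%

5.10%


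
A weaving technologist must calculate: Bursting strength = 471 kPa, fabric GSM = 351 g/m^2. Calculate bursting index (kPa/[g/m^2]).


Formula: Bursting Index = Bursting Strength / Fabric GSM
BI = 471 kPa / 351 g/m^2
BI = 1.342 kPa/(g/m^2)

1.342 kPa/(g/m^2)


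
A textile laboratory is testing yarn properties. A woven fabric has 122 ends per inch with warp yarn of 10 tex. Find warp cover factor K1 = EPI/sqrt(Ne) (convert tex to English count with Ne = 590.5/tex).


Formula: K1 = EPI / sqrt(Ne), with Ne = 590.5 / tex_warp
Step 1: Ne = 590.5 / 10 = 59.05
Step 2: sqrt(Ne) = sqrt(59.05) = 7.6844
Step 3: K1 = 122 / 7.6844 = 15.9

15.9


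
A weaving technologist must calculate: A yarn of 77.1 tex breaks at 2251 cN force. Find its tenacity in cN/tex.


Formula: Tenacity = Breaking force / Linear density
Tenacity = 2251 cN / 77.1 tex
Tenacity = 29.20 cN/tex

29.20 cN/tex


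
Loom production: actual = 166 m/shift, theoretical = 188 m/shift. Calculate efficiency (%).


Formula: Efficiency% = (Actual output / Theoretical output) * 100
Efficiency% = (166 / 188) * 100
Efficiency% = 0.882979 * 100 = 88.2979% ≈ 88.3%

88.3%


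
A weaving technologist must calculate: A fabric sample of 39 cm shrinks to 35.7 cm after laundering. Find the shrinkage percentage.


Formula: Shrinkage% = ((L_before - L_after) / L_before) * 100
Step 1: Shrinkage = 39 - 35.7 = 3.3 cm
Step 2: Shrinkage% = (3.3 / 39) * 100
Step 3: Shrinkage% = 0.084615 * 100 = 8.4615% ≈ 8.5%

8.5%


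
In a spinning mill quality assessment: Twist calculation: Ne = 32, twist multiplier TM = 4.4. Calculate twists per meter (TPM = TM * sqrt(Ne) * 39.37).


Formula: TPM = TM * sqrt(Ne) * 39.37
Step 1: sqrt(Ne) = sqrt(32) = 5.6569
Step 2: TM * sqrt(Ne) = 4.4 * 5.6569 = 24.8904
Step 3: TPM = 24.8904 * 39.37 = 980 twists/m

980 twists/m


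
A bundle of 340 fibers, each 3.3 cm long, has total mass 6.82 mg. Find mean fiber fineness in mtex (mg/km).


Formula: fineness (mtex) = mass (mg) / total length (km) = (mass_mg / total_length_m) * 1000
Step 1: Convert fiber length: 3.3 cm = 0.033 m
Step 2: Total fiber length = 340 * 0.033 = 11.22 m
Step 3: Linear density = 6.82 mg / 11.22 m = 0.6078 mg/m
Step 4: fineness = 0.6078 * 1000 = 607.8 mtex

607.8 mtex


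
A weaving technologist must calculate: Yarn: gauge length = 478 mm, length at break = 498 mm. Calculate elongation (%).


Formula: Elongation (%) = ((L_break - L0) / L0) * 100
Step 1: Extension = 498 - 478 = 20 mm
Step 2: Elongation = (20 / 478) * 100
Step 3: Elongation = 0.041841 * 100 = 4.1841% ≈ 4.2%

4.2%


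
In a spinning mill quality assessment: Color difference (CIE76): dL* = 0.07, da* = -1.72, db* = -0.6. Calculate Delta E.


Formula: Delta E = sqrt(dL*^2 + da*^2 + db*^2)
Step 1: dL*^2 = 0.07^2 = 0.0049
Step 2: da*^2 = (-1.72)^2 = 2.9584
Step 3: db*^2 = (-0.6)^2 = 0.36
Step 4: Sum = 0.0049 + 2.9584 + 0.36 = 3.3233
Step 5: Delta E = sqrt(3.3233) = 1.82

1.82 Delta E


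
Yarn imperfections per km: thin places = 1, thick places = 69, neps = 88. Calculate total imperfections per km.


Formula: Total = thin places + thick places + neps
Total = 1 + 69 + 88
Total = 158 imperfections/km

158 imperfections/km


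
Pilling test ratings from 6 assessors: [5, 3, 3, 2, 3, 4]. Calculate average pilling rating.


Formula: Mean = sum / count
Sum = 5 + 3 + 3 + 2 + 3 + 4 = 20
Mean = 20 / 6 = 3.3

3.3


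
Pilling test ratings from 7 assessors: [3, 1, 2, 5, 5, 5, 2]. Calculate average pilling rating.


Formula: Mean = sum / count
Sum = 3 + 1 + 2 + 5 + 5 + 5 + 2 = 23
Mean = 23 / 7 = 3.3

3.3


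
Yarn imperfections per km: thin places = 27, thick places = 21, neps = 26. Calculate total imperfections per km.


Formula: Total = thin places + thick places + neps
Total = 27 + 21 + 26
Total = 74 imperfections/km

74 imperfections/km


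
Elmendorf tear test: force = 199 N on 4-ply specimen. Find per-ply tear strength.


Formula: Per-ply strength = Total force / Number of plies
Per-ply = 199 N / 4
Per-ply = 49.75 N

49.75 N


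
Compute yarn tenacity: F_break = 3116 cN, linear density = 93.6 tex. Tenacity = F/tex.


Formula: Tenacity = Breaking force / Linear density
Tenacity = 3116 cN / 93.6 tex
Tenacity = 33.29 cN/tex

33.29 cN/tex


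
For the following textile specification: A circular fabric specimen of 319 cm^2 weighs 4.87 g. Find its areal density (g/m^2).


Formula: GSM = mass_g / area_m2
Step 1: Convert area: 319 cm^2 = 319 / 10000 = 0.0319 m^2
Step 2: GSM = 4.87 g / 0.0319 m^2 = 152.7 g/m^2

152.7 g/m^2


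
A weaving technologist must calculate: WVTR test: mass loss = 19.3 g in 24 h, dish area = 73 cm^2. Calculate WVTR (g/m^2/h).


Formula: WVTR = mass_loss / (area * time)
Step 1: Convert area: 73 cm^2 = 0.0073 m^2
Step 2: WVTR = 19.3 g / (0.0073 m^2 * 24 h)
Step 3: WVTR = 19.3 / 0.1752 = 110.2 g/m^2/h

110.2 g/m^2/h


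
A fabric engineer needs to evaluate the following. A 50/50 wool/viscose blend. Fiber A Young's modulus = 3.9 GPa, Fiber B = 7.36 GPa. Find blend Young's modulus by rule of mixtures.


Formula: Blend property = (fraction_A * property_A) + (fraction_B * property_B)
Step 1: Contribution A = 50/100 * 3.9 GPa = 1.95 GPa
Step 2: Contribution B = 50/100 * 7.36 GPa = 3.68 GPa
Step 3: Blend Young's modulus = 1.95 + 3.68 = 5.63 GPa

5.63 GPa


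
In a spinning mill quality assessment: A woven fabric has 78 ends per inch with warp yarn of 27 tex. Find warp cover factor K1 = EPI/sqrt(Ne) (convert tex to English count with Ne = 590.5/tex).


Formula: K1 = EPI / sqrt(Ne), with Ne = 590.5 / tex_warp
Step 1: Ne = 590.5 / 27 = 21.87
Step 2: sqrt(Ne) = sqrt(21.87) = 4.6765
Step 3: K1 = 78 / 4.6765 = 16.7

16.7


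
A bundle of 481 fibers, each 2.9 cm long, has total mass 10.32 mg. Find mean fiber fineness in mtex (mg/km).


Formula: fineness (mtex) = mass (mg) / total length (km) = (mass_mg / total_length_m) * 1000
Step 1: Convert fiber length: 2.9 cm = 0.029 m
Step 2: Total fiber length = 481 * 0.029 = 13.949 m
Step 3: Linear density = 10.32 mg / 13.949 m = 0.7398 mg/m
Step 4: fineness = 0.7398 * 1000 = 739.8 mtex

739.8 mtex


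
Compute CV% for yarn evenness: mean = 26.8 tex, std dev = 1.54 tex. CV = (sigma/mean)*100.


Formula: CV% = (standard deviation / mean) * 100
Step 1: Ratio = 1.54 / 26.8 = 0.057463
Step 2: CV% = 0.057463 * 100 = 5.7463% ≈ 5.7%

5.7%


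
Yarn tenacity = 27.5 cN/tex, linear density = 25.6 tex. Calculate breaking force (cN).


Formula: Breaking force = Tenacity * Linear density
F = 27.5 cN/tex * 25.6 tex
F = 704.00 cN

704.00 cN


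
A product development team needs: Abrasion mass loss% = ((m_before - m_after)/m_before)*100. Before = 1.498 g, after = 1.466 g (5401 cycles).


Formula: Mass loss% = ((m_before - m_after) / m_before) * 100
Step 1: Mass loss = 1.498 - 1.466 = 0.032 g
Step 2: Ratio = 0.032 / 1.498 = 0.0213618
Step 3: Mass loss% = 0.0213618 * 100 = 2.13618% ≈ 2.14%

2.14%


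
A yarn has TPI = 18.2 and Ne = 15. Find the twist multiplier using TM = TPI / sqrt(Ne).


Formula: TM = TPI / sqrt(Ne)
Step 1: sqrt(Ne) = sqrt(15) = 3.873
Step 2: TM = 18.2 / 3.873 = 4.70

4.70 TM


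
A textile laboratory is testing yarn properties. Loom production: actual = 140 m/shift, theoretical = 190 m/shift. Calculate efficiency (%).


Formula: Efficiency% = (Actual output / Theoretical output) * 100
Efficiency% = (140 / 190) * 100
Efficiency% = 0.736842 * 100 = 73.6842% ≈ 73.7%

73.7%


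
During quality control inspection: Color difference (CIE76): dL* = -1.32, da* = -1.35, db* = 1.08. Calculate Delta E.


Formula: Delta E = sqrt(dL*^2 + da*^2 + db*^2)
Step 1: dL*^2 = (-1.32)^2 = 1.7424
Step 2: da*^2 = (-1.35)^2 = 1.8225
Step 3: db*^2 = 1.08^2 = 1.1664
Step 4: Sum = 1.7424 + 1.8225 + 1.1664 = 4.7313
Step 5: Delta E = sqrt(4.7313) = 2.18

2.18 Delta E


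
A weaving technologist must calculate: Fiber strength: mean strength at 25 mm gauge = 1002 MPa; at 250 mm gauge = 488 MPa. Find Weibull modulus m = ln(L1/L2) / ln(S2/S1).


Formula: m = ln(L1/L2) / ln(S2/S1)
Step 1: ln(L1/L2) = ln(25/250) = -2.30259
Step 2: S2/S1 = 488/1002 = 0.48703
Step 3: ln(S2/S1) = ln(0.48703) = -0.71943
Step 4: m = -2.30259 / -0.71943 = 3.20

3.20 (Weibull m)


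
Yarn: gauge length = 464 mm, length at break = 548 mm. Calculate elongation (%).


Formula: Elongation (%) = ((L_break - L0) / L0) * 100
Step 1: Extension = 548 - 464 = 84 mm
Step 2: Elongation = (84 / 464) * 100
Step 3: Elongation = 0.181034 * 100 = 18.1034% ≈ 18.1%

18.1%


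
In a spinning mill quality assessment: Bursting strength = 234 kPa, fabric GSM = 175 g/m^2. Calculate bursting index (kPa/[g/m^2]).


Formula: Bursting Index = Bursting Strength / Fabric GSM
BI = 234 kPa / 175 g/m^2
BI = 1.337 kPa/(g/m^2)

1.337 kPa/(g/m^2)


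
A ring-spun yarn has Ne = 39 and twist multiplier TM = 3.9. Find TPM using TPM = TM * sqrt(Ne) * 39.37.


Formula: TPM = TM * sqrt(Ne) * 39.37
Step 1: sqrt(Ne) = sqrt(39) = 6.245
Step 2: TM * sqrt(Ne) = 3.9 * 6.245 = 24.3555
Step 3: TPM = 24.3555 * 39.37 = 959 twists/m

959 twists/m


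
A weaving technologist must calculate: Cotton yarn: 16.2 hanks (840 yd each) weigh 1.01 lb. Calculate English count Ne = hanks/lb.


Formula: Ne = hanks / mass_lb
Substituting: Ne = 16.2 / 1.01
Ne = 16.0

16.0 Ne


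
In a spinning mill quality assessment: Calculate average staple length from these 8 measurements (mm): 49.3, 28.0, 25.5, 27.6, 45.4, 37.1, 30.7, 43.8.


Formula: Mean = sum of lengths / count
Sum = 49.3 + 28.0 + 25.5 + 27.6 + 45.4 + 37.1 + 30.7 + 43.8
Sum = 287.4 mm
Mean = 287.4 / 8 = 35.93 mm

35.93 mm


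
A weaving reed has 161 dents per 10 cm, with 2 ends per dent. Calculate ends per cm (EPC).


Formula: EPC = (dents per 10 cm * ends per dent) / 10
Step 1: Total ends per 10 cm = 161 * 2 = 322
Step 2: EPC = 322 / 10 = 32.2 ends/cm

32.2 ends/cm


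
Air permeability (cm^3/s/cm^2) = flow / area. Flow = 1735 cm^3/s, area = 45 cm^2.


Formula: Air Permeability = Airflow / Test Area
AP = 1735 cm^3/s / 45 cm^2
AP = 38.6 cm^3/s/cm^2

38.6 cm^3/s/cm^2


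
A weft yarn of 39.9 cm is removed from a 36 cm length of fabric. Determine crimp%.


Formula: Crimp% = ((L_yarn - L_fabric) / L_fabric) * 100
Step 1: Extension = 39.9 - 36 = 3.9 cm
Step 2: Crimp% = (3.9 / 36) * 100
Step 3: Crimp% = 0.108333 * 100 = 10.8333% ≈ 10.8%

10.8%


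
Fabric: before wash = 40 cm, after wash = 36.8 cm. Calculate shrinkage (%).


Formula: Shrinkage% = ((L_before - L_after) / L_before) * 100
Step 1: Shrinkage = 40 - 36.8 = 3.2 cm
Step 2: Shrinkage% = (3.2 / 40) * 100
Step 3: Shrinkage% = 0.08 * 100 = 8.0%

8.0%


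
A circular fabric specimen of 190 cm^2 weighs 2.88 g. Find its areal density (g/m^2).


Formula: GSM = mass_g / area_m2
Step 1: Convert area: 190 cm^2 = 190 / 10000 = 0.019 m^2
Step 2: GSM = 2.88 g / 0.019 m^2 = 151.6 g/m^2

151.6 g/m^2


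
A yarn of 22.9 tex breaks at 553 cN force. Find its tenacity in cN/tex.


Formula: Tenacity = Breaking force / Linear density
Tenacity = 553 cN / 22.9 tex
Tenacity = 24.15 cN/tex

24.15 cN/tex


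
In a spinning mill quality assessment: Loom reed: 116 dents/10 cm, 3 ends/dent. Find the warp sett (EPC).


Formula: EPC = (dents per 10 cm * ends per dent) / 10
Step 1: Total ends per 10 cm = 116 * 3 = 348
Step 2: EPC = 348 / 10 = 34.8 ends/cm

34.8 ends/cm


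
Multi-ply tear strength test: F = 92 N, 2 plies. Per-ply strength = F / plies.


Formula: Per-ply strength = Total force / Number of plies
Per-ply = 92 N / 2
Per-ply = 46 N

46 N


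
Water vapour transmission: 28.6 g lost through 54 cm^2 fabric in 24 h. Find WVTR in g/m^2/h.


Formula: WVTR = mass_loss / (area * time)
Step 1: Convert area: 54 cm^2 = 0.0054 m^2
Step 2: WVTR = 28.6 g / (0.0054 m^2 * 24 h)
Step 3: WVTR = 28.6 / 0.1296 = 220.7 g/m^2/h

220.7 g/m^2/h


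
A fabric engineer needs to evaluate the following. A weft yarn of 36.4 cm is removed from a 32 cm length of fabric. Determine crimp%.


Formula: Crimp% = ((L_yarn - L_fabric) / L_fabric) * 100
Step 1: Extension = 36.4 - 32 = 4.4 cm
Step 2: Crimp% = (4.4 / 32) * 100
Step 3: Crimp% = 0.1375 * 100 = 13.75% ≈ 13.8%

13.8%


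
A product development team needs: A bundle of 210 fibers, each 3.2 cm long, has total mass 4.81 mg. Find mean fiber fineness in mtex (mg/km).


Formula: fineness (mtex) = mass (mg) / total length (km) = (mass_mg / total_length_m) * 1000
Step 1: Convert fiber length: 3.2 cm = 0.032 m
Step 2: Total fiber length = 210 * 0.032 = 6.72 m
Step 3: Linear density = 4.81 mg / 6.72 m = 0.7158 mg/m
Step 4: fineness = 0.7158 * 1000 = 715.8 mtex

715.8 mtex


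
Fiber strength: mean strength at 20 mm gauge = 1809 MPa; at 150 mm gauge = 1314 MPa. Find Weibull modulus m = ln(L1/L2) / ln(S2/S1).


Formula: m = ln(L1/L2) / ln(S2/S1)
Step 1: ln(L1/L2) = ln(20/150) = -2.01490
Step 2: S2/S1 = 1314/1809 = 0.72637
Step 3: ln(S2/S1) = ln(0.72637) = -0.31970
Step 4: m = -2.01490 / -0.31970 = 6.30

6.30 (Weibull m)


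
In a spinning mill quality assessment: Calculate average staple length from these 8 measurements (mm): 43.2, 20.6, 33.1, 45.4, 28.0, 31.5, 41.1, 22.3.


Formula: Mean = sum of lengths / count
Sum = 43.2 + 20.6 + 33.1 + 45.4 + 28.0 + 31.5 + 41.1 + 22.3
Sum = 265.2 mm
Mean = 265.2 / 8 = 33.15 mm

33.15 mm


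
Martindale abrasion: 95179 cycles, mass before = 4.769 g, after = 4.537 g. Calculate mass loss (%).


Formula: Mass loss% = ((m_before - m_after) / m_before) * 100
Step 1: Mass loss = 4.769 - 4.537 = 0.232 g
Step 2: Ratio = 0.232 / 4.769 = 0.0486475
Step 3: Mass loss% = 0.0486475 * 100 = 4.86475% ≈ 4.86%

4.86%


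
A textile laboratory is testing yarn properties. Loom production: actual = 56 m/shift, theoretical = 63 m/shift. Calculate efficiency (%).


Formula: Efficiency% = (Actual output / Theoretical output) * 100
Efficiency% = (56 / 63) * 100
Efficiency% = 0.888889 * 100 = 88.8889% ≈ 88.9%

88.9%


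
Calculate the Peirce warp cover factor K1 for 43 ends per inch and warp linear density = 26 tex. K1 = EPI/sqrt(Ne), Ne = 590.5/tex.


Formula: K1 = EPI / sqrt(Ne), with Ne = 590.5 / tex_warp
Step 1: Ne = 590.5 / 26 = 22.712
Step 2: sqrt(Ne) = sqrt(22.712) = 4.7657
Step 3: K1 = 43 / 4.7657 = 9.0

9.0


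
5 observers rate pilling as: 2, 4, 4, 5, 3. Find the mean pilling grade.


Formula: Mean = sum / count
Sum = 2 + 4 + 4 + 5 + 3 = 18
Mean = 18 / 5 = 3.6

3.6


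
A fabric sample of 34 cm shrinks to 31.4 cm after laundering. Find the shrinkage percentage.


Formula: Shrinkage% = ((L_before - L_after) / L_before) * 100
Step 1: Shrinkage = 34 - 31.4 = 2.6 cm
Step 2: Shrinkage% = (2.6 / 34) * 100
Step 3: Shrinkage% = 0.076471 * 100 = 7.6471% ≈ 7.6%

7.6%


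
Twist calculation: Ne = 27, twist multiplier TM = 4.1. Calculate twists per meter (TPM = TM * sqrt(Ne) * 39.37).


Formula: TPM = TM * sqrt(Ne) * 39.37
Step 1: sqrt(Ne) = sqrt(27) = 5.1962
Step 2: TM * sqrt(Ne) = 4.1 * 5.1962 = 21.3044
Step 3: TPM = 21.3044 * 39.37 = 839 twists/m

839 twists/m


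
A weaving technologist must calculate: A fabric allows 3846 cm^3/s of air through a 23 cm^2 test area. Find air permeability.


Formula: Air Permeability = Airflow / Test Area
AP = 3846 cm^3/s / 23 cm^2
AP = 167.2 cm^3/s/cm^2

167.2 cm^3/s/cm^2


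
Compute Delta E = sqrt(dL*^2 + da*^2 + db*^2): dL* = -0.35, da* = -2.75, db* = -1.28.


Formula: Delta E = sqrt(dL*^2 + da*^2 + db*^2)
Step 1: dL*^2 = (-0.35)^2 = 0.1225
Step 2: da*^2 = (-2.75)^2 = 7.5625
Step 3: db*^2 = (-1.28)^2 = 1.6384
Step 4: Sum = 0.1225 + 7.5625 + 1.6384 = 9.3234
Step 5: Delta E = sqrt(9.3234) = 3.05

3.05 Delta E


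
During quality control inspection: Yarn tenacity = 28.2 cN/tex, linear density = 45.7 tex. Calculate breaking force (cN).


Formula: Breaking force = Tenacity * Linear density
F = 28.2 cN/tex * 45.7 tex
F = 1288.74 cN

1288.74 cN


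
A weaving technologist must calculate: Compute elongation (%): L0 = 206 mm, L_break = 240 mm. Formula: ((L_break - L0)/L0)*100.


Formula: Elongation (%) = ((L_break - L0) / L0) * 100
Step 1: Extension = 240 - 206 = 34 mm
Step 2: Elongation = (34 / 206) * 100
Step 3: Elongation = 0.165049 * 100 = 16.5049% ≈ 16.5%

16.5%


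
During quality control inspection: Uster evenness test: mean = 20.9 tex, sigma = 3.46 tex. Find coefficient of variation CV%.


Formula: CV% = (standard deviation / mean) * 100
Step 1: Ratio = 3.46 / 20.9 = 0.16555
Step 2: CV% = 0.16555 * 100 = 16.555% ≈ 16.6%

16.6%


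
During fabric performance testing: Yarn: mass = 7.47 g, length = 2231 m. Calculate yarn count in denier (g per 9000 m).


Formula: den = (mass_g / length_m) * 9000
Substituting: den = (7.47 / 2231) * 9000
Intermediate: 7.47 / 2231 = 0.00334827 g/m
den = 0.00334827 * 9000 = 30.1 denier

30.1 denier


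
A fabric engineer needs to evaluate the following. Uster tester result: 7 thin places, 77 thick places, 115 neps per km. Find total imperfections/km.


Formula: Total = thin places + thick places + neps
Total = 7 + 77 + 115
Total = 199 imperfections/km

199 imperfections/km


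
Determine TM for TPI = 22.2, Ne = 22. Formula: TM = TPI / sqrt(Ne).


Formula: TM = TPI / sqrt(Ne)
Step 1: sqrt(Ne) = sqrt(22) = 4.6904
Step 2: TM = 22.2 / 4.6904 = 4.73

4.73 TM


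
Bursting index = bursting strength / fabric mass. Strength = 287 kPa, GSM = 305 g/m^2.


Formula: Bursting Index = Bursting Strength / Fabric GSM
BI = 287 kPa / 305 g/m^2
BI = 0.941 kPa/(g/m^2)

0.941 kPa/(g/m^2)


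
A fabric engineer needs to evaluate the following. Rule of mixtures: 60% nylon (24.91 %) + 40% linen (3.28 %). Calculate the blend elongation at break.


Formula: Blend property = (fraction_A * property_A) + (fraction_B * property_B)
Step 1: Contribution A = 60/100 * 24.91 % = 14.946 %
Step 2: Contribution B = 40/100 * 3.28 % = 1.312 %
Step 3: Blend elongation at break = 14.946 + 1.312 = 16.258 %

16.258 %


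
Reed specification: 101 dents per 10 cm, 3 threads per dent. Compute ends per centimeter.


Formula: EPC = (dents per 10 cm * ends per dent) / 10
Step 1: Total ends per 10 cm = 101 * 3 = 303
Step 2: EPC = 303 / 10 = 30.3 ends/cm

30.3 ends/cm


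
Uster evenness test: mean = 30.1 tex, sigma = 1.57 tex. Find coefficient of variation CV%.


Formula: CV% = (standard deviation / mean) * 100
Step 1: Ratio = 1.57 / 30.1 = 0.052159
Step 2: CV% = 0.052159 * 100 = 5.2159% ≈ 5.2%

5.2%


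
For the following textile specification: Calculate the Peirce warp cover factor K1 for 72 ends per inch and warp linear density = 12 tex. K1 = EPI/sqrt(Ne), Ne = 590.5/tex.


Formula: K1 = EPI / sqrt(Ne), with Ne = 590.5 / tex_warp
Step 1: Ne = 590.5 / 12 = 49.208
Step 2: sqrt(Ne) = sqrt(49.208) = 7.0148
Step 3: K1 = 72 / 7.0148 = 10.3

10.3


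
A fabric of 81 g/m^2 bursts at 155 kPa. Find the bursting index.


Formula: Bursting Index = Bursting Strength / Fabric GSM
BI = 155 kPa / 81 g/m^2
BI = 1.914 kPa/(g/m^2)

1.914 kPa/(g/m^2)


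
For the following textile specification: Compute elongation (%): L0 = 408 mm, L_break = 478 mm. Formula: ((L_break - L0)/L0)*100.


Formula: Elongation (%) = ((L_break - L0) / L0) * 100
Step 1: Extension = 478 - 408 = 70 mm
Step 2: Elongation = (70 / 408) * 100
Step 3: Elongation = 0.171569 * 100 = 17.1569% ≈ 17.2%

17.2%


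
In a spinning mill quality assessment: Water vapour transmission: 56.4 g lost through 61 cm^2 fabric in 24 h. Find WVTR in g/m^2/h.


Formula: WVTR = mass_loss / (area * time)
Step 1: Convert area: 61 cm^2 = 0.0061 m^2
Step 2: WVTR = 56.4 g / (0.0061 m^2 * 24 h)
Step 3: WVTR = 56.4 / 0.1464 = 385.2 g/m^2/h

385.2 g/m^2/h


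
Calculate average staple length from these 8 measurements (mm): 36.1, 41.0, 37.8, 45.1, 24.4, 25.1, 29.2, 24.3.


Formula: Mean = sum of lengths / count
Sum = 36.1 + 41.0 + 37.8 + 45.1 + 24.4 + 25.1 + 29.2 + 24.3
Sum = 263.0 mm
Mean = 263.0 / 8 = 32.88 mm

32.88 mm


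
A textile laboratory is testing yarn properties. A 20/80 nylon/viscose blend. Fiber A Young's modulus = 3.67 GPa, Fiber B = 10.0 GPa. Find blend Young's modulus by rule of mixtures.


Formula: Blend property = (fraction_A * property_A) + (fraction_B * property_B)
Step 1: Contribution A = 20/100 * 3.67 GPa = 0.734 GPa
Step 2: Contribution B = 80/100 * 10.0 GPa = 8.0 GPa
Step 3: Blend Young's modulus = 0.734 + 8.0 = 8.734 GPa

8.734 GPa


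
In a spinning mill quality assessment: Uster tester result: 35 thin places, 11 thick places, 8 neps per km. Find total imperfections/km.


Formula: Total = thin places + thick places + neps
Total = 35 + 11 + 8
Total = 54 imperfections/km

54 imperfections/km


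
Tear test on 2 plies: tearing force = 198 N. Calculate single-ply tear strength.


Formula: Per-ply strength = Total force / Number of plies
Per-ply = 198 N / 2
Per-ply = 99 N

99 N


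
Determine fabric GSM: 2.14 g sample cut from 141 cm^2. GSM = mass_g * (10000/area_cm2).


Formula: GSM = mass_g / area_m2
Step 1: Convert area: 141 cm^2 = 141 / 10000 = 0.0141 m^2
Step 2: GSM = 2.14 g / 0.0141 m^2 = 151.8 g/m^2

151.8 g/m^2


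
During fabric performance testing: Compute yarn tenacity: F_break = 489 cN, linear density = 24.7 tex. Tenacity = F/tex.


Formula: Tenacity = Breaking force / Linear density
Tenacity = 489 cN / 24.7 tex
Tenacity = 19.80 cN/tex

19.80 cN/tex


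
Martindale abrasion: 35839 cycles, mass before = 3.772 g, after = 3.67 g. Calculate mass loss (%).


Formula: Mass loss% = ((m_before - m_after) / m_before) * 100
Step 1: Mass loss = 3.772 - 3.67 = 0.102 g
Step 2: Ratio = 0.102 / 3.772 = 0.0270414
Step 3: Mass loss% = 0.0270414 * 100 = 2.70414% ≈ 2.70%

2.70%


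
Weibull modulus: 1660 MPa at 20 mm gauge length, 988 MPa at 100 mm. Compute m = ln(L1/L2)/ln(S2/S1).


Formula: m = ln(L1/L2) / ln(S2/S1)
Step 1: ln(L1/L2) = ln(20/100) = -1.60944
Step 2: S2/S1 = 988/1660 = 0.59518
Step 3: ln(S2/S1) = ln(0.59518) = -0.51889
Step 4: m = -1.60944 / -0.51889 = 3.10

3.10 (Weibull m)
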